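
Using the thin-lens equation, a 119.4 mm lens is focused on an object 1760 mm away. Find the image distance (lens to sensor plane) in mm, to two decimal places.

1/dᵢ = 1/f − 1/dₒ = 1/119.4 − 1/1760 = 0.0078070 mm⁻¹.
dᵢ = 1/0.0078070 ≈ 128.0897 mm.

128.09 mm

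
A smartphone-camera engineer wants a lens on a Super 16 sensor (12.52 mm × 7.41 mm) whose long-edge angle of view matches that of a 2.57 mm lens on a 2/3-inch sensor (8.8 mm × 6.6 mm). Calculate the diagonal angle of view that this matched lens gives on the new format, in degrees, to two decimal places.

Equal long-edge AOV ⇒ f₂ = f₁ · 12.52/8.8 = 2.57 × 1.42273 ≈ 3.6564 mm.
Sensor diagonal = √(12.52² + 7.41²) = √211.6585 ≈ 14.5485 mm.
Diagonal AOV on the new format = 2·arctan(14.5485 / (2 × 3.6564)) = 2·arctan(1.98945) ≈ 126.6271°.

126.63°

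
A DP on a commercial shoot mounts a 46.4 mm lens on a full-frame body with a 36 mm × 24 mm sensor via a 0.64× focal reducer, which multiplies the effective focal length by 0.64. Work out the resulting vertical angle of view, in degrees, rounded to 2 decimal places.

Effective focal length f = 46.4 × 0.64 = 29.696 mm.
α = 2·arctan(24 / (2 × 29.696)) = 2·arctan(0.40409) ≈ 44.0068°.

44.01°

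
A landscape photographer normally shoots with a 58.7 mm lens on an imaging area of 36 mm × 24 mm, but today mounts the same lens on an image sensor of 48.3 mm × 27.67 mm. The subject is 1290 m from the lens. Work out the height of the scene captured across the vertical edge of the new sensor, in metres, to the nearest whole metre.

608 m

The focal length stays 58.7 mm; the relevant sensor dimension is now h = 27.67 mm. Object distance dₒ = 1290 m = 1.29e+06 mm.
Thin-lens field height W = h·(dₒ − f)/f = 27.67 × (1.29e+06 − 58.7)/58.7 ≈ 608052.398 mm = 608.052 m.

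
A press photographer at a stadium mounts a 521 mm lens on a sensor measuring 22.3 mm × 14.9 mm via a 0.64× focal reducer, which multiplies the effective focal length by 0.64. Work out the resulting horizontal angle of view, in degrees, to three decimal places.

3.830°

Effective focal length f = 521 × 0.64 = 333.44 mm.
α = 2·arctan(22.3 / (2 × 333.44)) = 2·arctan(0.03344) ≈ 3.8304°.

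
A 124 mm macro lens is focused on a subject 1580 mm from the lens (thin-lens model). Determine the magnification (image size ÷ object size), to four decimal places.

0.0852×

Thin lens: 1/f = 1/dₒ + 1/dᵢ → 1/dᵢ = 1/124 − 1/1580 = 0.0074316 mm⁻¹, so dᵢ ≈ 134.5604 mm.
Magnification m = dᵢ/dₒ = 134.5604/1580 ≈ 0.08516.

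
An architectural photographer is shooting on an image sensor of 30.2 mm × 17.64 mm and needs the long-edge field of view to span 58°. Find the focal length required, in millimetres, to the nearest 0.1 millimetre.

27.2 mm

From α = 2·arctan(w/2f) we get f = w / (2·tan(α/2)).
With w = 30.2 mm and α/2 = 29°, tan(α/2) ≈ 0.55431, so f ≈ 30.2 / 1.10862 ≈ 27.2411 mm.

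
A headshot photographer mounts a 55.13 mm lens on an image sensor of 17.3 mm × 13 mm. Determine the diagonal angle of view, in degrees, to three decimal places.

22.208°

Sensor diagonal = √(17.3² + 13²) = √468.2900 ≈ 21.6400 mm.
Angle of view α = 2·arctan(d/2f) with d = 21.6400 mm and f = 55.13 mm.
d/2f = 0.19626; arctan(0.19626) ≈ 11.1039°, so α ≈ 22.2079°.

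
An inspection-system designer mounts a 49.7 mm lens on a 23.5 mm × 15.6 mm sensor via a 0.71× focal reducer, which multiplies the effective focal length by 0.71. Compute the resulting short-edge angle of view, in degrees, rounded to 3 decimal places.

24.929°

Effective focal length f = 49.7 × 0.71 = 35.287 mm.
α = 2·arctan(15.6 / (2 × 35.287)) = 2·arctan(0.22104) ≈ 24.9290°.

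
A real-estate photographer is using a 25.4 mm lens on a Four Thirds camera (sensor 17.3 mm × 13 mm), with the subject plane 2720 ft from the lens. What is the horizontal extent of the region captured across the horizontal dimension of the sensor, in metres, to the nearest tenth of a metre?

564.7 m

dₒ: 2720 ft × 304.8 mm/ft = 829055.97 mm.
Similar triangles through the lens centre give W/dₒ = w/dᵢ; with 1/f = 1/dₒ + 1/dᵢ this gives W = w·(dₒ − f)/f.
W = 17.3 mm × (829056 − 25.4) / 25.4 = 17.3 × 32638.9990 ≈ 564654.682 mm = 564.655 m.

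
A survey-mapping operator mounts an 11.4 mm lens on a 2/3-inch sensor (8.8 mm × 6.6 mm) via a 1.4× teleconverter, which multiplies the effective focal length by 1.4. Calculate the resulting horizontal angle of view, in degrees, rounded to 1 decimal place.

30.8°

Effective focal length f = 11.4 × 1.4 = 15.96 mm.
α = 2·arctan(8.8 / (2 × 15.96)) = 2·arctan(0.27569) ≈ 30.8259°.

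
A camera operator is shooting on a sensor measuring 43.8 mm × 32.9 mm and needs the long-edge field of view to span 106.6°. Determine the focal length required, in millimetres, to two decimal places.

16.32 mm

From α = 2·arctan(w/2f) we get f = w / (2·tan(α/2)).
With w = 43.8 mm and α/2 = 53.3°, tan(α/2) ≈ 1.34160, so f ≈ 43.8 / 2.68321 ≈ 16.3238 mm.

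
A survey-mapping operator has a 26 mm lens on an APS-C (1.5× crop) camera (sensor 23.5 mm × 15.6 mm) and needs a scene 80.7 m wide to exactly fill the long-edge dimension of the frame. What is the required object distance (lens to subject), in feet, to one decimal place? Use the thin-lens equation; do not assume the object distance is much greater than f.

W: 80.7 m = 80700 mm.
Magnification m = w/W = dᵢ/dₒ; combined with 1/f = 1/dₒ + 1/dᵢ this gives dₒ = f·(1 + W/w).
dₒ = 26 mm × (1 + 80700/23.5) = 26 × 3435.0426 ≈ 89311.106 mm = 89311.106/304.8 ft = 293.015 ft.

293.0 ft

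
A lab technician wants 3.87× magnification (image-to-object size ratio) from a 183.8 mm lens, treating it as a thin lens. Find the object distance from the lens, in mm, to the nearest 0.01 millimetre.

231.29 mm

With m = dᵢ/dₒ and 1/f = 1/dₒ + 1/dᵢ, substituting dᵢ = m·dₒ gives 1/f = (1 + 1/m)/dₒ, hence dₒ = f·(1 + 1/m).
dₒ = 183.8 × (1 + 1/3.87) = 183.8 × 1.25840 ≈ 231.294 mm.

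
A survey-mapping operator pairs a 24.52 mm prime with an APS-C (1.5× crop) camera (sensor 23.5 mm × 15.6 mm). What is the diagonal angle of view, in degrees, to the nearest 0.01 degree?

59.81°

Sensor diagonal = √(23.5² + 15.6²) = √795.6100 ≈ 28.2066 mm.
Angle of view α = 2·arctan(d/2f) with d = 28.2066 mm and f = 24.52 mm.
d/2f = 0.57517; arctan(0.57517) ≈ 29.9064°, so α ≈ 59.8128°.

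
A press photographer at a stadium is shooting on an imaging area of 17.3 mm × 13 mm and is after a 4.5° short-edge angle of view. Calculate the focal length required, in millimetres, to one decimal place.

165.4 mm

From α = 2·arctan(h/2f) we get f = h / (2·tan(α/2)).
With h = 13 mm and α/2 = 2.25°, tan(α/2) ≈ 0.03929, so f ≈ 13 / 0.07858 ≈ 165.4360 mm.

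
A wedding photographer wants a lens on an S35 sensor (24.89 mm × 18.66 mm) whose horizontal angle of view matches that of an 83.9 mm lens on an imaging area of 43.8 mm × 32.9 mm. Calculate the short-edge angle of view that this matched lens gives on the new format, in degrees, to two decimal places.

Equal horizontal AOV ⇒ f₂ = f₁ · 24.89/43.8 = 83.9 × 0.56826 ≈ 47.6774 mm.
Short-edge AOV on the new format = 2·arctan(18.66 / (2 × 47.6774)) = 2·arctan(0.19569) ≈ 22.1446°.

22.14°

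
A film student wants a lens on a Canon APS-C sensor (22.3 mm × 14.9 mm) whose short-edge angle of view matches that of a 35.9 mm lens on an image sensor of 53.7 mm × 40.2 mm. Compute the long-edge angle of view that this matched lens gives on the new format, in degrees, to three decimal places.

79.923°

Equal short-edge AOV ⇒ f₂ = f₁ · 14.9/40.2 = 35.9 × 0.37065 ≈ 13.3062 mm.
Long-edge AOV on the new format = 2·arctan(22.3 / (2 × 13.3062)) = 2·arctan(0.83795) ≈ 79.9229°.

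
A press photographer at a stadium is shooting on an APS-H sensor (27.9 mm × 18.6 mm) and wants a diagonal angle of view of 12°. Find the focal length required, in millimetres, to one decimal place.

159.5 mm

Sensor diagonal = √(27.9² + 18.6²) = √1124.3700 ≈ 33.5316 mm.
From α = 2·arctan(d/2f) we get f = d / (2·tan(α/2)).
With d = 33.5316 mm and α/2 = 6°, tan(α/2) ≈ 0.10510, so f ≈ 33.5316 / 0.21021 ≈ 159.5161 mm.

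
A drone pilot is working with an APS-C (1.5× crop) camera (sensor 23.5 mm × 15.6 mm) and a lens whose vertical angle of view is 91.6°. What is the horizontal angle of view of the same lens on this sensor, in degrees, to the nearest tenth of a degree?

From the vertical AOV: f = 15.6 / (2·tan(45.8°)) = 15.6 / 2.05665 ≈ 7.5852 mm.
Horizontal AOV = 2·arctan(23.5 / (2 × 7.5852)) = 2·arctan(1.54908) ≈ 114.3118°.

114.3°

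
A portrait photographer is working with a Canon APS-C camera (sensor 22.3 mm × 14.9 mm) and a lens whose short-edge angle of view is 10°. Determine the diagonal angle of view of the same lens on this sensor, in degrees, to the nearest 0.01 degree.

From the short-edge AOV: f = 14.9 / (2·tan(5°)) = 14.9 / 0.17498 ≈ 85.1539 mm.
Sensor diagonal = √(22.3² + 14.9²) = √719.3000 ≈ 26.8198 mm.
Diagonal AOV = 2·arctan(26.8198 / (2 × 85.1539)) = 2·arctan(0.15748) ≈ 17.8987°.

17.90°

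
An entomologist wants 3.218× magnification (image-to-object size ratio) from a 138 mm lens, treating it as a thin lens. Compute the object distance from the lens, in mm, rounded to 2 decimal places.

180.88 mm

With m = dᵢ/dₒ and 1/f = 1/dₒ + 1/dᵢ, substituting dᵢ = m·dₒ gives 1/f = (1 + 1/m)/dₒ, hence dₒ = f·(1 + 1/m).
dₒ = 138 × (1 + 1/3.218) = 138 × 1.31075 ≈ 180.884 mm.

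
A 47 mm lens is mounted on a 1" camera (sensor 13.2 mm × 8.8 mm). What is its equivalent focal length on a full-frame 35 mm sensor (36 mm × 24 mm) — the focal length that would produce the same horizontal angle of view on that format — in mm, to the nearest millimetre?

Equal angle of view means equal width/f ratio, so f₂ = f₁ · (width₂/width₁) = 47 × 36/13.2.
f₂ = 47 × 2.72727 ≈ 128.182 mm.

128 mm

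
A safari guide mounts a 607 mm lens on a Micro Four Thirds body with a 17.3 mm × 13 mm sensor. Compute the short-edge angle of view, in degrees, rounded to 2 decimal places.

1.23°

Angle of view α = 2·arctan(h/2f) with h = 13 mm and f = 607 mm.
h/2f = 0.01071; arctan(0.01071) ≈ 0.6135°, so α ≈ 1.2270°.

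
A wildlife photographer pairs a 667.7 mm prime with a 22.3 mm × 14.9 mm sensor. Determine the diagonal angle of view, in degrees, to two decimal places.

Sensor diagonal = √(22.3² + 14.9²) = √719.3000 ≈ 26.8198 mm.
Angle of view α = 2·arctan(d/2f) with d = 26.8198 mm and f = 667.7 mm.
d/2f = 0.02008; arctan(0.02008) ≈ 1.1506°, so α ≈ 2.3011°.

2.30°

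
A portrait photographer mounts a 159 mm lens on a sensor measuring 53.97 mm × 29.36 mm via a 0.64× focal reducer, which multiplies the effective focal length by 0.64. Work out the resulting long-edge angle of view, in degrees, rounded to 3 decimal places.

Effective focal length f = 159 × 0.64 = 101.76 mm.
α = 2·arctan(53.97 / (2 × 101.76)) = 2·arctan(0.26518) ≈ 29.7040°.

29.704°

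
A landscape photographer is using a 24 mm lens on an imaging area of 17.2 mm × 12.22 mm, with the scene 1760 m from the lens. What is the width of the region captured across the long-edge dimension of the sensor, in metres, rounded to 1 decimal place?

dₒ: 1760 m = 1.76e+06 mm.
Similar triangles through the lens centre give W/dₒ = w/dᵢ; with 1/f = 1/dₒ + 1/dᵢ this gives W = w·(dₒ − f)/f.
W = 17.2 mm × (1.76e+06 − 24) / 24 = 17.2 × 73332.3333 ≈ 1261316.133 mm = 1261.32 m.

1261.3 m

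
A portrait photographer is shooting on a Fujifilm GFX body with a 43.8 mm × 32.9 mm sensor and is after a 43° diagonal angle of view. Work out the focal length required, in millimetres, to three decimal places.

Sensor diagonal = √(43.8² + 32.9²) = √3000.8500 ≈ 54.7800 mm.
From α = 2·arctan(d/2f) we get f = d / (2·tan(α/2)).
With d = 54.7800 mm and α/2 = 21.5°, tan(α/2) ≈ 0.39391, so f ≈ 54.7800 / 0.78782 ≈ 69.5336 mm.

69.534 mm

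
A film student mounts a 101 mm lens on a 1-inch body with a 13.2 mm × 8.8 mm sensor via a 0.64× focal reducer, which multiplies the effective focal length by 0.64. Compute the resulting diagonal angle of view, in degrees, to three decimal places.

Effective focal length f = 101 × 0.64 = 64.64 mm.
Sensor diagonal = √(13.2² + 8.8²) = √251.6800 ≈ 15.8644 mm.
α = 2·arctan(15.864 / (2 × 64.64)) = 2·arctan(0.12271) ≈ 13.9920°.

13.992°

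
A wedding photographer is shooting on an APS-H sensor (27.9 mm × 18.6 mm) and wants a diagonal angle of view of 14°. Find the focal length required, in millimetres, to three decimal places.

136.547 mm

Sensor diagonal = √(27.9² + 18.6²) = √1124.3700 ≈ 33.5316 mm.
From α = 2·arctan(d/2f) we get f = d / (2·tan(α/2)).
With d = 33.5316 mm and α/2 = 7°, tan(α/2) ≈ 0.12278, so f ≈ 33.5316 / 0.24557 ≈ 136.5466 mm.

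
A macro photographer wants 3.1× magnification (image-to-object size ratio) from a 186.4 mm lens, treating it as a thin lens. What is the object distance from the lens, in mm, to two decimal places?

With m = dᵢ/dₒ and 1/f = 1/dₒ + 1/dᵢ, substituting dᵢ = m·dₒ gives 1/f = (1 + 1/m)/dₒ, hence dₒ = f·(1 + 1/m).
dₒ = 186.4 × (1 + 1/3.1) = 186.4 × 1.32258 ≈ 246.529 mm.

246.53 mm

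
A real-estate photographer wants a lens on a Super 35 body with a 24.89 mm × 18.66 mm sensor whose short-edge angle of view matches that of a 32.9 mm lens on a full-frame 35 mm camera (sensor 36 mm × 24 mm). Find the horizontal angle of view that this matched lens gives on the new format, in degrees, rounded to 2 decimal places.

51.89°

Equal short-edge AOV ⇒ f₂ = f₁ · 18.66/24 = 32.9 × 0.77750 ≈ 25.5798 mm.
Horizontal AOV on the new format = 2·arctan(24.89 / (2 × 25.5798)) = 2·arctan(0.48652) ≈ 51.8875°.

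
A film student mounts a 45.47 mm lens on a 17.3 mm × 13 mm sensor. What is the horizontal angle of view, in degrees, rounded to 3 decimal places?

21.542°

Angle of view α = 2·arctan(w/2f) with w = 17.3 mm and f = 45.47 mm.
w/2f = 0.19024; arctan(0.19024) ≈ 10.7710°, so α ≈ 21.5420°.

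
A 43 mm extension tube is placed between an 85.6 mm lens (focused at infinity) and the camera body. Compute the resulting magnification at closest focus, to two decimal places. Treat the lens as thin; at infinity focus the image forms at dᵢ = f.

The tube moves the image plane from f to f + e, so dᵢ = 85.6 + 43 = 128.6 mm. Focus is achieved when 1/f = 1/dₒ + 1/dᵢ, giving dₒ = 1/(1/f − 1/(f+e)).
Magnification m = dᵢ/dₒ = (f+e)·(1/f − 1/(f+e)) = e/f = 43/85.6 ≈ 0.5023.

0.50×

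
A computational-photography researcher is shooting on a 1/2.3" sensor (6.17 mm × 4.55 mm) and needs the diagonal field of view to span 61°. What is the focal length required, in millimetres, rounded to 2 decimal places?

Sensor diagonal = √(6.17² + 4.55²) = √58.7714 ≈ 7.6663 mm.
From α = 2·arctan(d/2f) we get f = d / (2·tan(α/2)).
With d = 7.6663 mm and α/2 = 30.5°, tan(α/2) ≈ 0.58905, so f ≈ 7.6663 / 1.17809 ≈ 6.5074 mm.

6.51 mm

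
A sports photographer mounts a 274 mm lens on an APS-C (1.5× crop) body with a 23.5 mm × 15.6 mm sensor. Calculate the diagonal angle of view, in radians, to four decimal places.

0.1029 rad

Sensor diagonal = √(23.5² + 15.6²) = √795.6100 ≈ 28.2066 mm.
Angle of view α = 2·arctan(d/2f) with d = 28.2066 mm and f = 274 mm.
d/2f = 0.05147; arctan(0.05147) ≈ 0.0514 rad, so α ≈ 0.1029 rad.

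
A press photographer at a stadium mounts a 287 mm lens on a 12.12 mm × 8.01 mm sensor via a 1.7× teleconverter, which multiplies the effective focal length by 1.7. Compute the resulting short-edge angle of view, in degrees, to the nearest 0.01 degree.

Effective focal length f = 287 × 1.7 = 487.9 mm.
α = 2·arctan(8.01 / (2 × 487.9)) = 2·arctan(0.00821) ≈ 0.9406°.

0.94°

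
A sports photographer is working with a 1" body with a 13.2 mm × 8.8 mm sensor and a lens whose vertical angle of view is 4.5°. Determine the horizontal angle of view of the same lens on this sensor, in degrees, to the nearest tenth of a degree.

6.7°

From the vertical AOV: f = 8.8 / (2·tan(2.25°)) = 8.8 / 0.07858 ≈ 111.9875 mm.
Horizontal AOV = 2·arctan(13.2 / (2 × 111.9875)) = 2·arctan(0.05894) ≈ 6.7457°.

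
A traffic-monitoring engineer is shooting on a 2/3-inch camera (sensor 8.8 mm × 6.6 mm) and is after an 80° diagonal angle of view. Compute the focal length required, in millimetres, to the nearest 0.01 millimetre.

6.55 mm

Sensor diagonal = √(8.8² + 6.6²) = √121.0000 ≈ 11.0000 mm.
From α = 2·arctan(d/2f) we get f = d / (2·tan(α/2)).
With d = 11.0000 mm and α/2 = 40°, tan(α/2) ≈ 0.83910, so f ≈ 11.0000 / 1.67820 ≈ 6.5546 mm.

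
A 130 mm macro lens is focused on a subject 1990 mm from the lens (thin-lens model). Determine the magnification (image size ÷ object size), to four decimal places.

0.0699×

Thin lens: 1/f = 1/dₒ + 1/dᵢ → 1/dᵢ = 1/130 − 1/1990 = 0.0071898 mm⁻¹, so dᵢ ≈ 139.0860 mm.
Magnification m = dᵢ/dₒ = 139.0860/1990 ≈ 0.06989.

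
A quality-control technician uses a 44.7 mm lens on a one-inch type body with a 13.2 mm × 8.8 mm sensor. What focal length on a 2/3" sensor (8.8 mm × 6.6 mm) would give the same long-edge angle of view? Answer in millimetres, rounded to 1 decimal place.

29.8 mm

Equal angle of view means equal width/f ratio, so f₂ = f₁ · (width₂/width₁) = 44.7 × 8.8/13.2.
f₂ = 44.7 × 0.66667 ≈ 29.800 mm.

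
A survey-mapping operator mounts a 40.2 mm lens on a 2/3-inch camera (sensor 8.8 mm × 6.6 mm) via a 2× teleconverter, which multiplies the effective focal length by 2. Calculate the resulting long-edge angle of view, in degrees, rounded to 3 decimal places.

Effective focal length f = 40.2 × 2 = 80.4 mm.
α = 2·arctan(8.8 / (2 × 80.4)) = 2·arctan(0.05473) ≈ 6.2649°.

6.265°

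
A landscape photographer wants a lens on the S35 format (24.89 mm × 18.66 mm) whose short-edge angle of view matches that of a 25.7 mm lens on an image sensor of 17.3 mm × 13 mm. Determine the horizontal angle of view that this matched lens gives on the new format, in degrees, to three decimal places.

37.285°

Equal short-edge AOV ⇒ f₂ = f₁ · 18.66/13 = 25.7 × 1.43538 ≈ 36.8894 mm.
Horizontal AOV on the new format = 2·arctan(24.89 / (2 × 36.8894)) = 2·arctan(0.33736) ≈ 37.2847°.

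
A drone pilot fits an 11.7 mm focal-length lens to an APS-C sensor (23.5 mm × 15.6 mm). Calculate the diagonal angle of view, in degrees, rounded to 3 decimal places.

Sensor diagonal = √(23.5² + 15.6²) = √795.6100 ≈ 28.2066 mm.
Angle of view α = 2·arctan(d/2f) with d = 28.2066 mm and f = 11.7 mm.
d/2f = 1.20541; arctan(1.20541) ≈ 50.3211°, so α ≈ 100.6422°.

100.642°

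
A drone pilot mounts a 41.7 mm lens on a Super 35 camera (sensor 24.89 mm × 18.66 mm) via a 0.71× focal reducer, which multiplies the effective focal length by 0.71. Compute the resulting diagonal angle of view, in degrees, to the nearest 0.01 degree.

55.43°

Effective focal length f = 41.7 × 0.71 = 29.607 mm.
Sensor diagonal = √(24.89² + 18.66²) = √967.7077 ≈ 31.1080 mm.
α = 2·arctan(31.108 / (2 × 29.607)) = 2·arctan(0.52535) ≈ 55.4303°.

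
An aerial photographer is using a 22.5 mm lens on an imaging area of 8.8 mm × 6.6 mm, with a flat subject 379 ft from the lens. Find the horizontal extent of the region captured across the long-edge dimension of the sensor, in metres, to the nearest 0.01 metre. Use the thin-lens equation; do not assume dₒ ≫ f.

dₒ: 379 ft × 304.8 mm/ft = 115519.20 mm.
Similar triangles through the lens centre give W/dₒ = w/dᵢ; with 1/f = 1/dₒ + 1/dᵢ this gives W = w·(dₒ − f)/f.
W = 8.8 mm × (115519 − 22.5) / 22.5 = 8.8 × 5133.1865 ≈ 45172.041 mm = 45.172 m.

45.17 m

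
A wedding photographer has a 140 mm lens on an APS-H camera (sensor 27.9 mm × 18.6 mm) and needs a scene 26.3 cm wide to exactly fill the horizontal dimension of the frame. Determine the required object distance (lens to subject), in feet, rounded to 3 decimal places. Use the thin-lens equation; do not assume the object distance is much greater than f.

4.789 ft

W: 26.3 cm = 263 mm.
Magnification m = w/W = dᵢ/dₒ; combined with 1/f = 1/dₒ + 1/dᵢ this gives dₒ = f·(1 + W/w).
dₒ = 140 mm × (1 + 263/27.9) = 140 × 10.4265 ≈ 1459.713 mm = 1459.713/304.8 ft = 4.78909 ft.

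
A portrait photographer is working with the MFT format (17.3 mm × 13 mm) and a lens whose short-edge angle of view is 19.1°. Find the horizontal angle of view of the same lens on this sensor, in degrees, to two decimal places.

25.24°

From the short-edge AOV: f = 13 / (2·tan(9.55°)) = 13 / 0.33648 ≈ 38.6353 mm.
Horizontal AOV = 2·arctan(17.3 / (2 × 38.6353)) = 2·arctan(0.22389) ≈ 25.2395°.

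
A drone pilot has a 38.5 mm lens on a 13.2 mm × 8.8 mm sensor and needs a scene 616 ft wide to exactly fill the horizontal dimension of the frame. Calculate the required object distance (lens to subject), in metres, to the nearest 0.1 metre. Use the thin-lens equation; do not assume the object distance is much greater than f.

547.7 m

W: 616 ft × 304.8 mm/ft = 187756.79 mm.
Magnification m = w/W = dᵢ/dₒ; combined with 1/f = 1/dₒ + 1/dᵢ this gives dₒ = f·(1 + W/w).
dₒ = 38.5 mm × (1 + 187757/13.2) = 38.5 × 14224.9995 ≈ 547662.482 mm = 547.662 m.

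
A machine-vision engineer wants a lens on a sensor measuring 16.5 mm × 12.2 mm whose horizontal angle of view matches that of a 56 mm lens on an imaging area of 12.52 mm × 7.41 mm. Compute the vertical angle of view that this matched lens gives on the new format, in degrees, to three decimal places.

9.450°

Equal horizontal AOV ⇒ f₂ = f₁ · 16.5/12.52 = 56 × 1.31789 ≈ 73.8019 mm.
Vertical AOV on the new format = 2·arctan(12.2 / (2 × 73.8019)) = 2·arctan(0.08265) ≈ 9.4499°.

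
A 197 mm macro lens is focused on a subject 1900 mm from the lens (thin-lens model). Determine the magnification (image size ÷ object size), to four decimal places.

0.1157×

Thin lens: 1/f = 1/dₒ + 1/dᵢ → 1/dᵢ = 1/197 − 1/1900 = 0.0045498 mm⁻¹, so dᵢ ≈ 219.7886 mm.
Magnification m = dᵢ/dₒ = 219.7886/1900 ≈ 0.11568.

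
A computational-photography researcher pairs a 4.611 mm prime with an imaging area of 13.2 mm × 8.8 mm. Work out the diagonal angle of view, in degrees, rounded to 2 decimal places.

119.66°

Sensor diagonal = √(13.2² + 8.8²) = √251.6800 ≈ 15.8644 mm.
Angle of view α = 2·arctan(d/2f) with d = 15.8644 mm and f = 4.611 mm.
d/2f = 1.72028; arctan(1.72028) ≈ 59.8305°, so α ≈ 119.6611°.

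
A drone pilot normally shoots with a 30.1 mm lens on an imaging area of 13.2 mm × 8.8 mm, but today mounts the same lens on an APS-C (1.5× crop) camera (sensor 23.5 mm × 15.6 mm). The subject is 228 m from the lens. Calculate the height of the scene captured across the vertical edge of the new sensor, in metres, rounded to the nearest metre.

118 m

The focal length stays 30.1 mm; the relevant sensor dimension is now h = 15.6 mm. Object distance dₒ = 228 m = 228000 mm.
Thin-lens field height W = h·(dₒ − f)/f = 15.6 × (228000 − 30.1)/30.1 ≈ 118150.513 mm = 118.151 m.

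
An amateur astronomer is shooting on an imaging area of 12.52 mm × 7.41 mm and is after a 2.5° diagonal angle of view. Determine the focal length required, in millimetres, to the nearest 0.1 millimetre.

Sensor diagonal = √(12.52² + 7.41²) = √211.6585 ≈ 14.5485 mm.
From α = 2·arctan(d/2f) we get f = d / (2·tan(α/2)).
With d = 14.5485 mm and α/2 = 1.25°, tan(α/2) ≈ 0.02182, so f ≈ 14.5485 / 0.04364 ≈ 333.3739 mm.

333.4 mm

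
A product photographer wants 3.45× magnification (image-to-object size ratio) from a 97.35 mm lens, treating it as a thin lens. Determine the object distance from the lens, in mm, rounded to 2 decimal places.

125.57 mm

With m = dᵢ/dₒ and 1/f = 1/dₒ + 1/dᵢ, substituting dᵢ = m·dₒ gives 1/f = (1 + 1/m)/dₒ, hence dₒ = f·(1 + 1/m).
dₒ = 97.35 × (1 + 1/3.45) = 97.35 × 1.28986 ≈ 125.567 mm.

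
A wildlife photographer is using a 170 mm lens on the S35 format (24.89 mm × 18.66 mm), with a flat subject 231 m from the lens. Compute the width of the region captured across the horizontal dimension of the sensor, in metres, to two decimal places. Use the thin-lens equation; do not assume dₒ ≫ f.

33.80 m

dₒ: 231 m = 231000 mm.
Similar triangles through the lens centre give W/dₒ = w/dᵢ; with 1/f = 1/dₒ + 1/dᵢ this gives W = w·(dₒ − f)/f.
W = 24.89 mm × (231000 − 170) / 170 = 24.89 × 1357.8235 ≈ 33796.228 mm = 33.7962 m.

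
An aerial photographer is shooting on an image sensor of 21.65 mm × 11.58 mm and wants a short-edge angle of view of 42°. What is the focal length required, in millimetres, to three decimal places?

From α = 2·arctan(h/2f) we get f = h / (2·tan(α/2)).
With h = 11.58 mm and α/2 = 21°, tan(α/2) ≈ 0.38386, so f ≈ 11.58 / 0.76773 ≈ 15.0835 mm.

15.083 mm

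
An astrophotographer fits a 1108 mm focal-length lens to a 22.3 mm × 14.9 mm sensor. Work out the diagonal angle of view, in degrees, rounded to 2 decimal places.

Sensor diagonal = √(22.3² + 14.9²) = √719.3000 ≈ 26.8198 mm.
Angle of view α = 2·arctan(d/2f) with d = 26.8198 mm and f = 1108 mm.
d/2f = 0.01210; arctan(0.01210) ≈ 0.6934°, so α ≈ 1.3868°.

1.39°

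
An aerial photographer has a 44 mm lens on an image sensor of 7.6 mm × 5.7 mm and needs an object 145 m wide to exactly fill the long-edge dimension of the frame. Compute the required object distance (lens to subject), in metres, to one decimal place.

W: 145 m = 145000 mm.
Magnification m = w/W = dᵢ/dₒ; combined with 1/f = 1/dₒ + 1/dᵢ this gives dₒ = f·(1 + W/w).
dₒ = 44 mm × (1 + 145000/7.6) = 44 × 19079.9474 ≈ 839517.684 mm = 839.518 m.

839.5 m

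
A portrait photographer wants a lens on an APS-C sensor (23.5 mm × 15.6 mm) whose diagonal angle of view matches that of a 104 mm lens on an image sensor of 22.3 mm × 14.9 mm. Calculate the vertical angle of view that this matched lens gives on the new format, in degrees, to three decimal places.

Sensor diagonal = √(22.3² + 14.9²) = √719.3000 ≈ 26.8198 mm.
Sensor diagonal = √(23.5² + 15.6²) = √795.6100 ≈ 28.2066 mm.
Equal diagonal AOV ⇒ f₂ = f₁ · 28.2066/26.8198 = 104 × 1.05171 ≈ 109.3776 mm.
Vertical AOV on the new format = 2·arctan(15.6 / (2 × 109.3776)) = 2·arctan(0.07131) ≈ 8.1580°.

8.158°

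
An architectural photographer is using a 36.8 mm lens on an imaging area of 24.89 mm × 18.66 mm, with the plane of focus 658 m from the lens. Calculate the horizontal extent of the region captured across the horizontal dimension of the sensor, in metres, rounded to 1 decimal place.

dₒ: 658 m = 658000 mm.
Similar triangles through the lens centre give W/dₒ = w/dᵢ; with 1/f = 1/dₒ + 1/dᵢ this gives W = w·(dₒ − f)/f.
W = 24.89 mm × (658000 − 36.8) / 36.8 = 24.89 × 17879.4348 ≈ 445019.132 mm = 445.019 m.

445.0 m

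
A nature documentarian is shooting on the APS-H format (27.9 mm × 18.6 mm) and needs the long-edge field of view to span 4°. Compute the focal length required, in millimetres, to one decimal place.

From α = 2·arctan(w/2f) we get f = w / (2·tan(α/2)).
With w = 27.9 mm and α/2 = 2°, tan(α/2) ≈ 0.03492, so f ≈ 27.9 / 0.06984 ≈ 399.4757 mm.

399.5 mm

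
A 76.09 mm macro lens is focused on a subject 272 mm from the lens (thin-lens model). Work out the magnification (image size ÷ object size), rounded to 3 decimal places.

Thin lens: 1/f = 1/dₒ + 1/dᵢ → 1/dᵢ = 1/76.09 − 1/272 = 0.0094659 mm⁻¹, so dᵢ ≈ 105.6428 mm.
Magnification m = dᵢ/dₒ = 105.6428/272 ≈ 0.38839.

0.388×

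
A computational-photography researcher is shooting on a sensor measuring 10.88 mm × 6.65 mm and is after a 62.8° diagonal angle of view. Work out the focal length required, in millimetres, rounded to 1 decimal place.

Sensor diagonal = √(10.88² + 6.65²) = √162.5969 ≈ 12.7513 mm.
From α = 2·arctan(d/2f) we get f = d / (2·tan(α/2)).
With d = 12.7513 mm and α/2 = 31.4°, tan(α/2) ≈ 0.61040, so f ≈ 12.7513 / 1.22081 ≈ 10.4450 mm.

10.4 mm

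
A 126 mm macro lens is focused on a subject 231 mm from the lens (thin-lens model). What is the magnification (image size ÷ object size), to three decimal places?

Thin lens: 1/f = 1/dₒ + 1/dᵢ → 1/dᵢ = 1/126 − 1/231 = 0.0036075 mm⁻¹, so dᵢ ≈ 277.2000 mm.
Magnification m = dᵢ/dₒ = 277.2000/231 ≈ 1.20000.

1.200×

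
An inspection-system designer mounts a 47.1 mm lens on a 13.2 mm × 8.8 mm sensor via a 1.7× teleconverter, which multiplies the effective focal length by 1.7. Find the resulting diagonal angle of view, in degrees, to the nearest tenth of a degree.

Effective focal length f = 47.1 × 1.7 = 80.07 mm.
Sensor diagonal = √(13.2² + 8.8²) = √251.6800 ≈ 15.8644 mm.
α = 2·arctan(15.864 / (2 × 80.07)) = 2·arctan(0.09907) ≈ 11.3152°.

11.3°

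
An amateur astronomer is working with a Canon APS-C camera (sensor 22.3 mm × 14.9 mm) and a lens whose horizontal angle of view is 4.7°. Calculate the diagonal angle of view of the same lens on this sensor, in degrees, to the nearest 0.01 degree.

5.65°

From the horizontal AOV: f = 22.3 / (2·tan(2.35°)) = 22.3 / 0.08208 ≈ 271.6977 mm.
Sensor diagonal = √(22.3² + 14.9²) = √719.3000 ≈ 26.8198 mm.
Diagonal AOV = 2·arctan(26.8198 / (2 × 271.6977)) = 2·arctan(0.04936) ≈ 5.6512°.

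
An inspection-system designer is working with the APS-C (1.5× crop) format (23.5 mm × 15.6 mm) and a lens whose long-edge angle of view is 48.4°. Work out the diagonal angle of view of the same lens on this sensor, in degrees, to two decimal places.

From the long-edge AOV: f = 23.5 / (2·tan(24.2°)) = 23.5 / 0.89884 ≈ 26.1449 mm.
Sensor diagonal = √(23.5² + 15.6²) = √795.6100 ≈ 28.2066 mm.
Diagonal AOV = 2·arctan(28.2066 / (2 × 26.1449)) = 2·arctan(0.53943) ≈ 56.6872°.

56.69°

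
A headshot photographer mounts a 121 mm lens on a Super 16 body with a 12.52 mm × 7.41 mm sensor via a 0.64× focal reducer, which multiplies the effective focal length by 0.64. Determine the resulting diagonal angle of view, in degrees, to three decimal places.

Effective focal length f = 121 × 0.64 = 77.44 mm.
Sensor diagonal = √(12.52² + 7.41²) = √211.6585 ≈ 14.5485 mm.
α = 2·arctan(14.548 / (2 × 77.44)) = 2·arctan(0.09393) ≈ 10.7325°.

10.733°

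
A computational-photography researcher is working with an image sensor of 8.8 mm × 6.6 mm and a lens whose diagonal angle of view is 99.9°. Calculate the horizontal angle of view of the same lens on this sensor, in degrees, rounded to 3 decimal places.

Sensor diagonal = √(8.8² + 6.6²) = √121.0000 ≈ 11.0000 mm.
From the diagonal AOV: f = 11.0000 / (2·tan(49.95°)) = 11.0000 / 2.37929 ≈ 4.6232 mm.
Horizontal AOV = 2·arctan(8.8 / (2 × 4.6232)) = 2·arctan(0.95171) ≈ 87.1656°.

87.166°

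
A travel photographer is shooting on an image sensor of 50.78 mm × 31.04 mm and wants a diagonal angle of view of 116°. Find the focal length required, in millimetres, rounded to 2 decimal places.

Sensor diagonal = √(50.78² + 31.04²) = √3542.0900 ≈ 59.5155 mm.
From α = 2·arctan(d/2f) we get f = d / (2·tan(α/2)).
With d = 59.5155 mm and α/2 = 58°, tan(α/2) ≈ 1.60033, so f ≈ 59.5155 / 3.20067 ≈ 18.5947 mm.

18.59 mm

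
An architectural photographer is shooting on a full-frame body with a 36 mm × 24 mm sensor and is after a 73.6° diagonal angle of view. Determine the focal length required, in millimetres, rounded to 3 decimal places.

Sensor diagonal = √(36² + 24²) = √1872.0000 ≈ 43.2666 mm.
From α = 2·arctan(d/2f) we get f = d / (2·tan(α/2)).
With d = 43.2666 mm and α/2 = 36.8°, tan(α/2) ≈ 0.74810, so f ≈ 43.2666 / 1.49619 ≈ 28.9178 mm.

28.918 mm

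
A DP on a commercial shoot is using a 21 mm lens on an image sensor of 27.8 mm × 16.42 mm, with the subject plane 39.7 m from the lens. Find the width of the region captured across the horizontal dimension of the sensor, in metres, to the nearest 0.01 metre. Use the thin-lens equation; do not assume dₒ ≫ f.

52.53 m

dₒ: 39.7 m = 39700 mm.
Similar triangles through the lens centre give W/dₒ = w/dᵢ; with 1/f = 1/dₒ + 1/dᵢ this gives W = w·(dₒ − f)/f.
W = 27.8 mm × (39700 − 21) / 21 = 27.8 × 1889.4762 ≈ 52527.438 mm = 52.5274 m.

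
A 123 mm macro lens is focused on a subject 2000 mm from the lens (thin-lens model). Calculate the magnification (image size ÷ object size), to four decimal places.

Thin lens: 1/f = 1/dₒ + 1/dᵢ → 1/dᵢ = 1/123 − 1/2000 = 0.0076301 mm⁻¹, so dᵢ ≈ 131.0602 mm.
Magnification m = dᵢ/dₒ = 131.0602/2000 ≈ 0.06553.

0.0655×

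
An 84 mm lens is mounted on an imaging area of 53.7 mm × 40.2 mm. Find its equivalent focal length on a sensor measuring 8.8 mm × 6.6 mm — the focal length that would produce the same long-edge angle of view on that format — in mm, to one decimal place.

Equal angle of view means equal width/f ratio, so f₂ = f₁ · (width₂/width₁) = 84 × 8.8/53.7.
f₂ = 84 × 0.16387 ≈ 13.765 mm.

13.8 mm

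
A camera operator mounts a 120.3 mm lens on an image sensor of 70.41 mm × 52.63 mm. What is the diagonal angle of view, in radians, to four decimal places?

Sensor diagonal = √(70.41² + 52.63²) = √7727.4850 ≈ 87.9061 mm.
Angle of view α = 2·arctan(d/2f) with d = 87.9061 mm and f = 120.3 mm.
d/2f = 0.36536; arctan(0.36536) ≈ 0.3503 rad, so α ≈ 0.7006 rad.

0.7006 rad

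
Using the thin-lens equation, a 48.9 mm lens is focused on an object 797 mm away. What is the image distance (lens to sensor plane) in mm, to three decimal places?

52.096 mm

1/dᵢ = 1/f − 1/dₒ = 1/48.9 − 1/797 = 0.0191952 mm⁻¹.
dᵢ = 1/0.0191952 ≈ 52.0964 mm.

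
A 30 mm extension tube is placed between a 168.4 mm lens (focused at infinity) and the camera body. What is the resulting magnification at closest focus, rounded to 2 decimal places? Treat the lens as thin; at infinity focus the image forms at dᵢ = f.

0.18×

The tube moves the image plane from f to f + e, so dᵢ = 168.4 + 30 = 198.4 mm. Focus is achieved when 1/f = 1/dₒ + 1/dᵢ, giving dₒ = 1/(1/f − 1/(f+e)).
Magnification m = dᵢ/dₒ = (f+e)·(1/f − 1/(f+e)) = e/f = 30/168.4 ≈ 0.1781.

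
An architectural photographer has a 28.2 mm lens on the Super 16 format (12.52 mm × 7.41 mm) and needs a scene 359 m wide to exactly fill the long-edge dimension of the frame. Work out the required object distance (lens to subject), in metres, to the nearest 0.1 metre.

W: 359 m = 359000 mm.
Magnification m = w/W = dᵢ/dₒ; combined with 1/f = 1/dₒ + 1/dᵢ this gives dₒ = f·(1 + W/w).
dₒ = 28.2 mm × (1 + 359000/12.52) = 28.2 × 28675.1214 ≈ 808638.424 mm = 808.638 m.

808.6 m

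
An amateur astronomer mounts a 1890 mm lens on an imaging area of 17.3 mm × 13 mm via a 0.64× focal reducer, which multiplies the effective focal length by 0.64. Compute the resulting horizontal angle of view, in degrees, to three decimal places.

0.819°

Effective focal length f = 1890 × 0.64 = 1209.6 mm.
α = 2·arctan(17.3 / (2 × 1209.6)) = 2·arctan(0.00715) ≈ 0.8194°.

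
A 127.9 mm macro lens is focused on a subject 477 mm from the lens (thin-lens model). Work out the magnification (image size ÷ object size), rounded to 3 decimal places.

0.366×

Thin lens: 1/f = 1/dₒ + 1/dᵢ → 1/dᵢ = 1/127.9 − 1/477 = 0.0057222 mm⁻¹, so dᵢ ≈ 174.7588 mm.
Magnification m = dᵢ/dₒ = 174.7588/477 ≈ 0.36637.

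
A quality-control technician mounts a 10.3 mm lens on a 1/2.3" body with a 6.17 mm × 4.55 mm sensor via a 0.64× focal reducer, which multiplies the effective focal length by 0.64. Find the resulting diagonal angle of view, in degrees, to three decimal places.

Effective focal length f = 10.3 × 0.64 = 6.592 mm.
Sensor diagonal = √(6.17² + 4.55²) = √58.7714 ≈ 7.6663 mm.
α = 2·arctan(7.666 / (2 × 6.592)) = 2·arctan(0.58148) ≈ 60.3544°.

60.354°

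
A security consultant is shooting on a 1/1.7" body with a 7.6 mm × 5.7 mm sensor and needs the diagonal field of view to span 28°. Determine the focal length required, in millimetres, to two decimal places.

19.05 mm

Sensor diagonal = √(7.6² + 5.7²) = √90.2500 ≈ 9.5000 mm.
From α = 2·arctan(d/2f) we get f = d / (2·tan(α/2)).
With d = 9.5000 mm and α/2 = 14°, tan(α/2) ≈ 0.24933, so f ≈ 9.5000 / 0.49866 ≈ 19.0512 mm.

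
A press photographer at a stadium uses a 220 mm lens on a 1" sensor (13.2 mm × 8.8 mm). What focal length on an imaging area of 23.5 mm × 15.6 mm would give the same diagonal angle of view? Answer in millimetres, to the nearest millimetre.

Sensor diagonal = √(13.2² + 8.8²) = √251.6800 ≈ 15.8644 mm.
Sensor diagonal = √(23.5² + 15.6²) = √795.6100 ≈ 28.2066 mm.
Equal angle of view means equal diagonal/f ratio, so f₂ = f₁ · (diagonal₂/diagonal₁) = 220 × 28.2066/15.8644.
f₂ = 220 × 1.77798 ≈ 391.155 mm.

391 mm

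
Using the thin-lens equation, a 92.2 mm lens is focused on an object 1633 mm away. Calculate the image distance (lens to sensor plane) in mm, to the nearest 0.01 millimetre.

97.72 mm

1/dᵢ = 1/f − 1/dₒ = 1/92.2 − 1/1633 = 0.0102336 mm⁻¹.
dᵢ = 1/0.0102336 ≈ 97.7172 mm.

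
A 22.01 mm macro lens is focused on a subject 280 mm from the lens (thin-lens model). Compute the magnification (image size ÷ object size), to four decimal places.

Thin lens: 1/f = 1/dₒ + 1/dᵢ → 1/dᵢ = 1/22.01 − 1/280 = 0.0418625 mm⁻¹, so dᵢ ≈ 23.8877 mm.
Magnification m = dᵢ/dₒ = 23.8877/280 ≈ 0.08531.

0.0853×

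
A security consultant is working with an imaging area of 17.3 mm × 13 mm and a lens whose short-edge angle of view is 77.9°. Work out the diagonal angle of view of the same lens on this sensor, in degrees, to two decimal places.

106.76°

From the short-edge AOV: f = 13 / (2·tan(38.95°)) = 13 / 1.61668 ≈ 8.0412 mm.
Sensor diagonal = √(17.3² + 13²) = √468.2900 ≈ 21.6400 mm.
Diagonal AOV = 2·arctan(21.6400 / (2 × 8.0412)) = 2·arctan(1.34558) ≈ 106.7623°.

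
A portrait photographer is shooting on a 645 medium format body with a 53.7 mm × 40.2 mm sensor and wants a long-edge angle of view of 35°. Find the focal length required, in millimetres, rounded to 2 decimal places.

85.16 mm

From α = 2·arctan(w/2f) we get f = w / (2·tan(α/2)).
With w = 53.7 mm and α/2 = 17.5°, tan(α/2) ≈ 0.31530, so f ≈ 53.7 / 0.63060 ≈ 85.1573 mm.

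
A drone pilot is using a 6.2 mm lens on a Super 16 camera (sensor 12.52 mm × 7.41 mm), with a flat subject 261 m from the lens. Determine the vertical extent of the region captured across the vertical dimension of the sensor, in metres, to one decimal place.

dₒ: 261 m = 261000 mm.
Similar triangles through the lens centre give W/dₒ = h/dᵢ; with 1/f = 1/dₒ + 1/dᵢ this gives W = h·(dₒ − f)/f.
W = 7.41 mm × (261000 − 6.2) / 6.2 = 7.41 × 42095.7742 ≈ 311929.687 mm = 311.93 m.

311.9 m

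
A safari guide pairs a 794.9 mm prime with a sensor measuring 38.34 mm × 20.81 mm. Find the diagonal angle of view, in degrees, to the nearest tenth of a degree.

Sensor diagonal = √(38.34² + 20.81²) = √1903.0117 ≈ 43.6235 mm.
Angle of view α = 2·arctan(d/2f) with d = 43.6235 mm and f = 794.9 mm.
d/2f = 0.02744; arctan(0.02744) ≈ 1.5718°, so α ≈ 3.1436°.

3.1°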